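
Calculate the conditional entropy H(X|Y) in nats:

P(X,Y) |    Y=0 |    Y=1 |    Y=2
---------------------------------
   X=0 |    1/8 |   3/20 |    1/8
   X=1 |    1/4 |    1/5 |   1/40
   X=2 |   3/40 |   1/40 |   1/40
0.9117 nats

Using the chain rule: H(X|Y) = H(X,Y) - H(Y)

First, compute H(X,Y) = 1.9438 nats

Marginal P(Y) = (9/20, 3/8, 7/40)
H(Y) = 1.0322 nats

H(X|Y) = H(X,Y) - H(Y) = 1.9438 - 1.0322 = 0.9117 nats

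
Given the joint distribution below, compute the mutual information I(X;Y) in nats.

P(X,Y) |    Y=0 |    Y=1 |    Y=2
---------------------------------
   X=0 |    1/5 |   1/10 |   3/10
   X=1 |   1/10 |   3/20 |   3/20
0.0274 nats

Mutual information: I(X;Y) = H(X) + H(Y) - H(X,Y)

Marginals:
P(X) = (3/5, 2/5), H(X) = 0.6730 nats
P(Y) = (3/10, 1/4, 9/20), H(Y) = 1.0671 nats

Joint entropy: H(X,Y) = 1.7127 nats

I(X;Y) = 0.6730 + 1.0671 - 1.7127 = 0.0274 nats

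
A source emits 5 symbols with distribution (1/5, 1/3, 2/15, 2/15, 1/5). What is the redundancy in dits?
0.0270 dits

Redundancy measures how far a source is from maximum entropy:
R = H_max - H(X)

Maximum entropy for 5 symbols: H_max = log_10(5) = 0.6990 dits
Actual entropy: H(X) = 0.6720 dits
Redundancy: R = 0.6990 - 0.6720 = 0.0270 dits

This redundancy represents potential for compression: the source could be compressed by 0.0270 dits per symbol.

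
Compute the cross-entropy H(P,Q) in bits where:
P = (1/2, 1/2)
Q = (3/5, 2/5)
1.0294 bits

Cross-entropy: H(P,Q) = -Σ p(x) log q(x)

Alternatively: H(P,Q) = H(P) + D_KL(P||Q)
H(P) = 1.0000 bits
D_KL(P||Q) = 0.0294 bits

H(P,Q) = 1.0000 + 0.0294 = 1.0294 bits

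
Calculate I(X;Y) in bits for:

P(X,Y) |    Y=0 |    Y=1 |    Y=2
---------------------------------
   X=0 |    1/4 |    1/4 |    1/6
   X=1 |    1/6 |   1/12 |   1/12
0.0137 bits

Mutual information: I(X;Y) = H(X) + H(Y) - H(X,Y)

Marginals:
P(X) = (2/3, 1/3), H(X) = 0.9183 bits
P(Y) = (5/12, 1/3, 1/4), H(Y) = 1.5546 bits

Joint entropy: H(X,Y) = 2.4591 bits

I(X;Y) = 0.9183 + 1.5546 - 2.4591 = 0.0137 bits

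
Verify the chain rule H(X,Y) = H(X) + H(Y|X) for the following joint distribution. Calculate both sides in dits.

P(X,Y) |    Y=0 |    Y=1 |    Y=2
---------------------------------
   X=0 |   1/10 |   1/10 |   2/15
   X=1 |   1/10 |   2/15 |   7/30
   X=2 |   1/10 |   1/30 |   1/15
H(X,Y) = 0.9085, H(X) = 0.4533, H(Y|X) = 0.4552 (all in dits)

Chain rule: H(X,Y) = H(X) + H(Y|X)

Left side — joint entropy directly:
H(X,Y) = -Σ p(x,y) log p(x,y) = 0.9085 dits

Right side — compute H(Y|X) from the conditional distributions:
P(X) = (1/3, 7/15, 1/5), so H(X) = 0.4533 dits
H(Y|X) = Σ_x P(X=x) · H(Y|X=x):
  P(Y|X=0) = (3/10, 3/10, 2/5), H(Y|X=0) = 0.4729, weight P(X=0) = 1/3
  P(Y|X=1) = (3/14, 2/7, 1/2), H(Y|X=1) = 0.4493, weight P(X=1) = 7/15
  P(Y|X=2) = (1/2, 1/6, 1/3), H(Y|X=2) = 0.4392, weight P(X=2) = 1/5
H(Y|X) = 0.4552 dits

H(X) + H(Y|X) = 0.4533 + 0.4552 = 0.9085 dits

Both sides equal 0.9085 dits. ✓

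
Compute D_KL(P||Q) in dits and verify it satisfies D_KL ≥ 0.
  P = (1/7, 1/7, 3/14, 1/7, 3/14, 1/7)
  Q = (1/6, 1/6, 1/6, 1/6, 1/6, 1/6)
0.0085 dits

KL divergence satisfies the Gibbs inequality: D_KL(P||Q) ≥ 0 for all distributions P, Q.

D_KL(P||Q) = Σ p(x) log(p(x)/q(x))
Term by term:
  x=0: 1/7 × log_10[(1/7)/(1/6)] = -0.0096
  x=1: 1/7 × log_10[(1/7)/(1/6)] = -0.0096
  x=2: 3/14 × log_10[(3/14)/(1/6)] = 0.0234
  x=3: 1/7 × log_10[(1/7)/(1/6)] = -0.0096
  x=4: 3/14 × log_10[(3/14)/(1/6)] = 0.0234
  x=5: 1/7 × log_10[(1/7)/(1/6)] = -0.0096
D_KL(P||Q) = 0.0085 dits

D_KL(P||Q) = 0.0085 ≥ 0 ✓

This non-negativity is a fundamental property: relative entropy cannot be negative because it measures how different Q is from P.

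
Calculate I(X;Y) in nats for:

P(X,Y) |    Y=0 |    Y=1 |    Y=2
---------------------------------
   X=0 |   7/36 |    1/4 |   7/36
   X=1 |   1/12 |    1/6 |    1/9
0.0037 nats

Mutual information: I(X;Y) = H(X) + H(Y) - H(X,Y)

Marginals:
P(X) = (23/36, 13/36), H(X) = 0.6541 nats
P(Y) = (5/18, 5/12, 11/36), H(Y) = 1.0829 nats

Joint entropy: H(X,Y) = 1.7333 nats

I(X;Y) = 0.6541 + 1.0829 - 1.7333 = 0.0037 nats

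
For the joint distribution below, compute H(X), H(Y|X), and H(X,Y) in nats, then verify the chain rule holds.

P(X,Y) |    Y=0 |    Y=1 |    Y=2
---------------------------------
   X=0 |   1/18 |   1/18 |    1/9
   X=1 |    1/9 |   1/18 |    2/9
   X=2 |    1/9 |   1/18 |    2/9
H(X,Y) = 2.0432, H(X) = 1.0688, H(Y|X) = 0.9744 (all in nats)

Chain rule: H(X,Y) = H(X) + H(Y|X)

Left side — joint entropy directly:
H(X,Y) = -Σ p(x,y) log p(x,y) = 2.0432 nats

Right side — compute H(Y|X) from the conditional distributions:
P(X) = (2/9, 7/18, 7/18), so H(X) = 1.0688 nats
H(Y|X) = Σ_x P(X=x) · H(Y|X=x):
  P(Y|X=0) = (1/4, 1/4, 1/2), H(Y|X=0) = 1.0397, weight P(X=0) = 2/9
  P(Y|X=1) = (2/7, 1/7, 4/7), H(Y|X=1) = 0.9557, weight P(X=1) = 7/18
  P(Y|X=2) = (2/7, 1/7, 4/7), H(Y|X=2) = 0.9557, weight P(X=2) = 7/18
H(Y|X) = 0.9744 nats

H(X) + H(Y|X) = 1.0688 + 0.9744 = 2.0432 nats

Both sides equal 2.0432 nats. ✓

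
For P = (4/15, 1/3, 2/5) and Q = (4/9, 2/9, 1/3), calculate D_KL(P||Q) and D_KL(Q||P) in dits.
D_KL(P||Q) = 0.0312, D_KL(Q||P) = 0.0331

KL divergence is not symmetric: D_KL(P||Q) ≠ D_KL(Q||P) in general.

D_KL(P||Q) = 0.0312 dits
D_KL(Q||P) = 0.0331 dits

No, they are not equal!

This asymmetry is why KL divergence is not a true distance metric.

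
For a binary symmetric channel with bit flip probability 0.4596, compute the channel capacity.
0.0047 bits

For a binary symmetric channel (BSC) with error probability p:
Capacity C = 1 - H(p) bits per symbol

where H(p) = -p log₂(p) - (1-p) log₂(1-p) is the binary entropy function.

H(0.4596) = 0.9953 bits
C = 1 - 0.9953 = 0.0047 bits per symbol

This means we can reliably transmit up to 0.0047 bits of information per channel use.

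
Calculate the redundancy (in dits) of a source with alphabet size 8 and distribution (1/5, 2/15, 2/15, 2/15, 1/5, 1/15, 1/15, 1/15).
0.0383 dits

Redundancy measures how far a source is from maximum entropy:
R = H_max - H(X)

Maximum entropy for 8 symbols: H_max = log_10(8) = 0.9031 dits
Actual entropy: H(X) = 0.8648 dits
Redundancy: R = 0.9031 - 0.8648 = 0.0383 dits

This redundancy represents potential for compression: the source could be compressed by 0.0383 dits per symbol.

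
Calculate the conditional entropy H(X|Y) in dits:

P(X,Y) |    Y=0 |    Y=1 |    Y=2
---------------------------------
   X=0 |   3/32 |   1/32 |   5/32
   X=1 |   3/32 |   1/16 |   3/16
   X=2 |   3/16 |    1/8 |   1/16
0.4387 dits

Using the chain rule: H(X|Y) = H(X,Y) - H(Y)

First, compute H(X,Y) = 0.9018 dits

Marginal P(Y) = (3/8, 7/32, 13/32)
H(Y) = 0.4631 dits

H(X|Y) = H(X,Y) - H(Y) = 0.9018 - 0.4631 = 0.4387 dits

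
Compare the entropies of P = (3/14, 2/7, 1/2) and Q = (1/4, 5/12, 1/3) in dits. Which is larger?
Q

Computing entropies in dits:
H(P) = 0.4493
H(Q) = 0.4680

Distribution Q has higher entropy.

Intuition: The distribution closer to uniform (more spread out) has higher entropy.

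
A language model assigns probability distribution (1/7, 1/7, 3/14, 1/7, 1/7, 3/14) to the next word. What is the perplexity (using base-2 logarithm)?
5.8834

Perplexity is 2^H (or exp(H) for natural log).

First, H = -Σ p log p = 2.5567 bits
Perplexity = 2^2.5567 = 5.8834

Interpretation: The model's uncertainty is equivalent to choosing uniformly among 5.9 options.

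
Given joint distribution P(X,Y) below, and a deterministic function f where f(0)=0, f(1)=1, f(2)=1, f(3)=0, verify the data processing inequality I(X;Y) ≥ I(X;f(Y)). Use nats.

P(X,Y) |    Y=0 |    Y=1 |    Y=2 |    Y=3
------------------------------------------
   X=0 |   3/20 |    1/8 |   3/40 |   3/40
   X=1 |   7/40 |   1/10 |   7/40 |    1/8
I(X;Y) = 0.0179, I(X;f(Y)) = 0.0000, inequality holds: 0.0179 ≥ 0.0000

Data Processing Inequality: For any Markov chain X → Y → Z, we have I(X;Y) ≥ I(X;Z).

Here Z = f(Y) is a deterministic function of Y, forming X → Y → Z.

Original I(X;Y) = 0.0179 nats

After applying f:
P(X,Z) where Z=f(Y):
- P(X,Z=0) = P(X,Y=0) + P(X,Y=3)
- P(X,Z=1) = P(X,Y=1) + P(X,Y=2)

I(X;Z) = I(X;f(Y)) = 0.0000 nats

Verification: 0.0179 ≥ 0.0000 ✓

Information cannot be created by processing; the function f can only lose information about X.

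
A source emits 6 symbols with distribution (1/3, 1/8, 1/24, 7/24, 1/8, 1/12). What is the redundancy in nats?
0.2068 nats

Redundancy measures how far a source is from maximum entropy:
R = H_max - H(X)

Maximum entropy for 6 symbols: H_max = log_e(6) = 1.7918 nats
Actual entropy: H(X) = 1.5849 nats
Redundancy: R = 1.7918 - 1.5849 = 0.2068 nats

This redundancy represents potential for compression: the source could be compressed by 0.2068 nats per symbol.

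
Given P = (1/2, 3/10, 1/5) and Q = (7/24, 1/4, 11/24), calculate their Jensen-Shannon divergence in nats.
0.0410 nats

Jensen-Shannon divergence is:
JSD(P||Q) = 0.5 × D_KL(P||M) + 0.5 × D_KL(Q||M)
where M = 0.5 × (P + Q) is the mixture distribution.

M = 0.5 × (1/2, 3/10, 1/5) + 0.5 × (7/24, 1/4, 11/24) = (0.395833, 11/40, 0.329167)

D_KL(P||M) = 0.0433 nats
D_KL(Q||M) = 0.0388 nats

JSD(P||Q) = 0.5 × 0.0433 + 0.5 × 0.0388 = 0.0410 nats

Unlike KL divergence, JSD is symmetric and bounded: 0 ≤ JSD ≤ log(2).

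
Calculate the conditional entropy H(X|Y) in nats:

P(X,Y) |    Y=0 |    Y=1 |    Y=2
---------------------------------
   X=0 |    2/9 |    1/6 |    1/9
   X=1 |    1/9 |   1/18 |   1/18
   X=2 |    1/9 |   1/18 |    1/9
1.0191 nats

Using the chain rule: H(X|Y) = H(X,Y) - H(Y)

First, compute H(X,Y) = 2.0911 nats

Marginal P(Y) = (4/9, 5/18, 5/18)
H(Y) = 1.0720 nats

H(X|Y) = H(X,Y) - H(Y) = 2.0911 - 1.0720 = 1.0191 nats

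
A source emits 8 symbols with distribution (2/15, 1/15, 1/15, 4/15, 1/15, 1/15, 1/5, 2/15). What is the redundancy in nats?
0.1456 nats

Redundancy measures how far a source is from maximum entropy:
R = H_max - H(X)

Maximum entropy for 8 symbols: H_max = log_e(8) = 2.0794 nats
Actual entropy: H(X) = 1.9338 nats
Redundancy: R = 2.0794 - 1.9338 = 0.1456 nats

This redundancy represents potential for compression: the source could be compressed by 0.1456 nats per symbol.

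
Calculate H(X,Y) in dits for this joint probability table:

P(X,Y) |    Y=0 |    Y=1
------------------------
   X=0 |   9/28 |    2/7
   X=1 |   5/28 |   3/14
0.5908 dits

Joint entropy is H(X,Y) = -Σ_{x,y} p(x,y) log p(x,y).

Summing over all non-zero entries:
H(X,Y) = -[9/28·log_10(9/28) + 2/7·log_10(2/7) + 5/28·log_10(5/28) + 3/14·log_10(3/14)]
H(X,Y) = 0.5908 dits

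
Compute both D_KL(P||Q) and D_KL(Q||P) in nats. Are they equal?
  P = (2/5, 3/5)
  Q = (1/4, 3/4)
D_KL(P||Q) = 0.0541, D_KL(Q||P) = 0.0499

KL divergence is not symmetric: D_KL(P||Q) ≠ D_KL(Q||P) in general.

D_KL(P||Q) = 0.0541 nats
D_KL(Q||P) = 0.0499 nats

No, they are not equal!

This asymmetry is why KL divergence is not a true distance metric.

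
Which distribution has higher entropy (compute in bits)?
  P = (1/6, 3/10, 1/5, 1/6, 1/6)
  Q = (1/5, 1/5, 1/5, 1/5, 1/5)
Q

Computing entropies in bits:
H(P) = 2.2780
H(Q) = 2.3219

Distribution Q has higher entropy.

Intuition: The distribution closer to uniform (more spread out) has higher entropy.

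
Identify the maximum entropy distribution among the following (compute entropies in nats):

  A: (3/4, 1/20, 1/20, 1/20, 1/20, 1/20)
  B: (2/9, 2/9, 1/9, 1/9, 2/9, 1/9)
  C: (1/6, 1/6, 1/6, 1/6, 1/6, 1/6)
C

For a discrete distribution over n outcomes, entropy is maximized by the uniform distribution.

Computing entropies:
H(A) = 0.9647 nats
H(B) = 1.7351 nats
H(C) = 1.7918 nats

The uniform distribution (where all probabilities equal 1/6) achieves the maximum entropy of log_e(6) = 1.7918 nats.

Distribution C has the highest entropy.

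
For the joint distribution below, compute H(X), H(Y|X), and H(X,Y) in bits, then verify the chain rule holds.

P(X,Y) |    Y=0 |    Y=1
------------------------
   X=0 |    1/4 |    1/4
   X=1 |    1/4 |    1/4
H(X,Y) = 2.0000, H(X) = 1.0000, H(Y|X) = 1.0000 (all in bits)

Chain rule: H(X,Y) = H(X) + H(Y|X)

Left side — joint entropy directly:
H(X,Y) = -Σ p(x,y) log p(x,y) = 2.0000 bits

Right side — compute H(Y|X) from the conditional distributions:
P(X) = (1/2, 1/2), so H(X) = 1.0000 bits
H(Y|X) = Σ_x P(X=x) · H(Y|X=x):
  P(Y|X=0) = (1/2, 1/2), H(Y|X=0) = 1.0000, weight P(X=0) = 1/2
  P(Y|X=1) = (1/2, 1/2), H(Y|X=1) = 1.0000, weight P(X=1) = 1/2
H(Y|X) = 1.0000 bits

H(X) + H(Y|X) = 1.0000 + 1.0000 = 2.0000 bits

Both sides equal 2.0000 bits. ✓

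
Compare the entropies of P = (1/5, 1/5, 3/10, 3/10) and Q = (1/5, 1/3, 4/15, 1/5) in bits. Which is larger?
P

Computing entropies in bits:
H(P) = 1.9710
H(Q) = 1.9656

Distribution P has higher entropy.

Intuition: The distribution closer to uniform (more spread out) has higher entropy.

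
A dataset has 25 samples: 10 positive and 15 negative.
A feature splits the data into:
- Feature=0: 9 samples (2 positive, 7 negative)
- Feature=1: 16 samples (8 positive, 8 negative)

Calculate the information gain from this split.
0.0558 bits

Information Gain = H(Y) - H(Y|Feature)

Before split:
P(positive) = 10/25 = 0.4000
H(Y) = 0.9710 bits

After split:
Feature=0: H = 0.7642 bits (weight = 9/25)
Feature=1: H = 1.0000 bits (weight = 16/25)
H(Y|Feature) = (9/25)×0.7642 + (16/25)×1.0000 = 0.9151 bits

Information Gain = 0.9710 - 0.9151 = 0.0558 bits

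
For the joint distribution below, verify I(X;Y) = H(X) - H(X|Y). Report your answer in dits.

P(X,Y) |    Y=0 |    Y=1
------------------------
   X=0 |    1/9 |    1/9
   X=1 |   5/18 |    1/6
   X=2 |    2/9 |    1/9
I(X;Y) = 0.0035 dits

Mutual information has multiple equivalent forms:
- I(X;Y) = H(X) - H(X|Y)
- I(X;Y) = H(Y) - H(Y|X)
- I(X;Y) = H(X) + H(Y) - H(X,Y)

Computing all quantities:
H(X) = 0.4607, H(Y) = 0.2902, H(X,Y) = 0.7475
H(X|Y) = 0.4572, H(Y|X) = 0.2867

Verification:
H(X) - H(X|Y) = 0.4607 - 0.4572 = 0.0035
H(Y) - H(Y|X) = 0.2902 - 0.2867 = 0.0035
H(X) + H(Y) - H(X,Y) = 0.4607 + 0.2902 - 0.7475 = 0.0035

All forms give I(X;Y) = 0.0035 dits. ✓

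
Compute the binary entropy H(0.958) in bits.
0.2514 bits

The binary entropy function is:
H(p) = -p log(p) - (1-p) log(1-p)

H(0.958) = -0.958 × log_2(0.958) - 0.042 × log_2(0.042)
H(0.958) = 0.2514 bits

Note: Binary entropy is maximized at p=0.5 (H=1 bit) and minimized at p=0 or p=1 (H=0).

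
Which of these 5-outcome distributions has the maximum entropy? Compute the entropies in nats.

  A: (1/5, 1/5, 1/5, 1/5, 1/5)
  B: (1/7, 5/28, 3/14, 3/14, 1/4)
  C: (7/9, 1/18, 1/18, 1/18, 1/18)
A

For a discrete distribution over n outcomes, entropy is maximized by the uniform distribution.

Computing entropies:
H(A) = 1.6094 nats
H(B) = 1.5924 nats
H(C) = 0.8378 nats

The uniform distribution (where all probabilities equal 1/5) achieves the maximum entropy of log_e(5) = 1.6094 nats.

Distribution A has the highest entropy.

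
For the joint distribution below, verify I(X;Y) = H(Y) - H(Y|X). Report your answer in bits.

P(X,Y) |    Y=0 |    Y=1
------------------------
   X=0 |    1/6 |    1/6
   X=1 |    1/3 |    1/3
I(X;Y) = 0.0000 bits

Mutual information has multiple equivalent forms:
- I(X;Y) = H(X) - H(X|Y)
- I(X;Y) = H(Y) - H(Y|X)
- I(X;Y) = H(X) + H(Y) - H(X,Y)

Computing all quantities:
H(X) = 0.9183, H(Y) = 1.0000, H(X,Y) = 1.9183
H(X|Y) = 0.9183, H(Y|X) = 1.0000

Verification:
H(X) - H(X|Y) = 0.9183 - 0.9183 = 0.0000
H(Y) - H(Y|X) = 1.0000 - 1.0000 = 0.0000
H(X) + H(Y) - H(X,Y) = 0.9183 + 1.0000 - 1.9183 = 0.0000

All forms give I(X;Y) = 0.0000 bits. ✓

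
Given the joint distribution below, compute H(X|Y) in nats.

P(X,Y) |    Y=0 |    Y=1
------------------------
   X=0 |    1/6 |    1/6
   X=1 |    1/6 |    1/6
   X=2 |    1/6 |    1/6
1.0986 nats

Using the chain rule: H(X|Y) = H(X,Y) - H(Y)

First, compute H(X,Y) = 1.7918 nats

Marginal P(Y) = (1/2, 1/2)
H(Y) = 0.6931 nats

H(X|Y) = H(X,Y) - H(Y) = 1.7918 - 0.6931 = 1.0986 nats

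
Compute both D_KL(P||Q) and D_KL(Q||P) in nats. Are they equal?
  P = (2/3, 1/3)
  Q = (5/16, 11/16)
D_KL(P||Q) = 0.2638, D_KL(Q||P) = 0.2609

KL divergence is not symmetric: D_KL(P||Q) ≠ D_KL(Q||P) in general.

D_KL(P||Q) = 0.2638 nats
D_KL(Q||P) = 0.2609 nats

No, they are not equal!

This asymmetry is why KL divergence is not a true distance metric.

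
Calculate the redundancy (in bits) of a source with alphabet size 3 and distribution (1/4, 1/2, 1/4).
0.0850 bits

Redundancy measures how far a source is from maximum entropy:
R = H_max - H(X)

Maximum entropy for 3 symbols: H_max = log_2(3) = 1.5850 bits
Actual entropy: H(X) = 1.5000 bits
Redundancy: R = 1.5850 - 1.5000 = 0.0850 bits

This redundancy represents potential for compression: the source could be compressed by 0.0850 bits per symbol.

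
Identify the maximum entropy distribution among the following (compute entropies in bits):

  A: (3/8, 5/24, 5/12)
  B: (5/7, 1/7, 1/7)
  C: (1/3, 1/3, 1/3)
C

For a discrete distribution over n outcomes, entropy is maximized by the uniform distribution.

Computing entropies:
H(A) = 1.5284 bits
H(B) = 1.1488 bits
H(C) = 1.5850 bits

The uniform distribution (where all probabilities equal 1/3) achieves the maximum entropy of log_2(3) = 1.5850 bits.

Distribution C has the highest entropy.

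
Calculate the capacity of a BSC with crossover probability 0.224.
0.2326 bits

For a binary symmetric channel (BSC) with error probability p:
Capacity C = 1 - H(p) bits per symbol

where H(p) = -p log₂(p) - (1-p) log₂(1-p) is the binary entropy function.

H(0.224) = 0.7674 bits
C = 1 - 0.7674 = 0.2326 bits per symbol

This means we can reliably transmit up to 0.2326 bits of information per channel use.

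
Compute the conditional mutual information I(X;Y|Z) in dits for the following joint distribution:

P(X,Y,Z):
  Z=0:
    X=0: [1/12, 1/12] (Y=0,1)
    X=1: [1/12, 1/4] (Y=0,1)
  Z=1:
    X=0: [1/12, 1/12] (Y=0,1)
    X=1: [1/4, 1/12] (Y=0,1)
0.0133 dits

Conditional mutual information: I(X;Y|Z) = H(X|Z) + H(Y|Z) - H(X,Y|Z)

H(Z) = 0.3010
H(X,Z) = 0.5775 → H(X|Z) = 0.2764
H(Y,Z) = 0.5775 → H(Y|Z) = 0.2764
H(X,Y,Z) = 0.8406 → H(X,Y|Z) = 0.5396

I(X;Y|Z) = 0.2764 + 0.2764 - 0.5396 = 0.0133 dits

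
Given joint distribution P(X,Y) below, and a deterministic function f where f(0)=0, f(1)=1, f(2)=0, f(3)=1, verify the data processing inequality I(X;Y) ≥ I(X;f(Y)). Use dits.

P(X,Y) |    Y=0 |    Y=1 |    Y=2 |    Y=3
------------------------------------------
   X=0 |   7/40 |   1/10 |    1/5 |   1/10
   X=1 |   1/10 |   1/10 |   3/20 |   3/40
I(X;Y) = 0.0019, I(X;f(Y)) = 0.0009, inequality holds: 0.0019 ≥ 0.0009

Data Processing Inequality: For any Markov chain X → Y → Z, we have I(X;Y) ≥ I(X;Z).

Here Z = f(Y) is a deterministic function of Y, forming X → Y → Z.

Original I(X;Y) = 0.0019 dits

After applying f:
P(X,Z) where Z=f(Y):
- P(X,Z=0) = P(X,Y=0) + P(X,Y=2)
- P(X,Z=1) = P(X,Y=1) + P(X,Y=3)

I(X;Z) = I(X;f(Y)) = 0.0009 dits

Verification: 0.0019 ≥ 0.0009 ✓

Information cannot be created by processing; the function f can only lose information about X.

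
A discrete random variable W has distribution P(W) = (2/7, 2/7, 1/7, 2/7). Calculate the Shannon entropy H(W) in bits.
1.9502 bits

Shannon entropy is H(X) = -Σ p(x) log p(x).

For P = (2/7, 2/7, 1/7, 2/7):
H = -2/7 × log_2(2/7) -2/7 × log_2(2/7) -1/7 × log_2(1/7) -2/7 × log_2(2/7)
H = 1.9502 bits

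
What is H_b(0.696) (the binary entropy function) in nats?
0.6142 nats

The binary entropy function is:
H(p) = -p log(p) - (1-p) log(1-p)

H(0.696) = -0.696 × log_e(0.696) - 0.304 × log_e(0.304)
H(0.696) = 0.6142 nats

Note: Binary entropy is maximized at p=0.5 (H=1 bit) and minimized at p=0 or p=1 (H=0).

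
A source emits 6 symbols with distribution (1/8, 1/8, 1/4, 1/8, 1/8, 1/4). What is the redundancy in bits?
0.0850 bits

Redundancy measures how far a source is from maximum entropy:
R = H_max - H(X)

Maximum entropy for 6 symbols: H_max = log_2(6) = 2.5850 bits
Actual entropy: H(X) = 2.5000 bits
Redundancy: R = 2.5850 - 2.5000 = 0.0850 bits

This redundancy represents potential for compression: the source could be compressed by 0.0850 bits per symbol.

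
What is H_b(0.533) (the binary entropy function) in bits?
0.9969 bits

The binary entropy function is:
H(p) = -p log(p) - (1-p) log(1-p)

H(0.533) = -0.533 × log_2(0.533) - 0.467 × log_2(0.467)
H(0.533) = 0.9969 bits

Note: Binary entropy is maximized at p=0.5 (H=1 bit) and minimized at p=0 or p=1 (H=0).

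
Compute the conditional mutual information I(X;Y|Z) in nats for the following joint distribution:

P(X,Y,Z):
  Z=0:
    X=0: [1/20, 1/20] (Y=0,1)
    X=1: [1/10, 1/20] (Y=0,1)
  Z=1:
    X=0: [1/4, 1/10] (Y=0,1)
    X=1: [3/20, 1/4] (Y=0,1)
0.0476 nats

Conditional mutual information: I(X;Y|Z) = H(X|Z) + H(Y|Z) - H(X,Y|Z)

H(Z) = 0.5623
H(X,Z) = 1.2488 → H(X|Z) = 0.6864
H(Y,Z) = 1.2488 → H(Y|Z) = 0.6864
H(X,Y,Z) = 1.8876 → H(X,Y|Z) = 1.3253

I(X;Y|Z) = 0.6864 + 0.6864 - 1.3253 = 0.0476 nats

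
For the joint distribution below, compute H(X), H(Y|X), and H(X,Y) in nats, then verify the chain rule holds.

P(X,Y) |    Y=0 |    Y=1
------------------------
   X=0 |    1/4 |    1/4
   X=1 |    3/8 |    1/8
H(X,Y) = 1.3209, H(X) = 0.6931, H(Y|X) = 0.6277 (all in nats)

Chain rule: H(X,Y) = H(X) + H(Y|X)

Left side — joint entropy directly:
H(X,Y) = -Σ p(x,y) log p(x,y) = 1.3209 nats

Right side — compute H(Y|X) from the conditional distributions:
P(X) = (1/2, 1/2), so H(X) = 0.6931 nats
H(Y|X) = Σ_x P(X=x) · H(Y|X=x):
  P(Y|X=0) = (1/2, 1/2), H(Y|X=0) = 0.6931, weight P(X=0) = 1/2
  P(Y|X=1) = (3/4, 1/4), H(Y|X=1) = 0.5623, weight P(X=1) = 1/2
H(Y|X) = 0.6277 nats

H(X) + H(Y|X) = 0.6931 + 0.6277 = 1.3209 nats

Both sides equal 1.3209 nats. ✓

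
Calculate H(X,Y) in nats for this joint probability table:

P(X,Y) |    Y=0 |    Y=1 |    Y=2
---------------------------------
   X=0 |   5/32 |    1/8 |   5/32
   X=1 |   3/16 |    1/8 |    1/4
1.7604 nats

Joint entropy is H(X,Y) = -Σ_{x,y} p(x,y) log p(x,y).

Summing over all non-zero entries:
H(X,Y) = -[5/32·log_e(5/32) + 1/8·log_e(1/8) + 5/32·log_e(5/32) + 3/16·log_e(3/16) + 1/8·log_e(1/8) + 1/4·log_e(1/4)]
H(X,Y) = 1.7604 nats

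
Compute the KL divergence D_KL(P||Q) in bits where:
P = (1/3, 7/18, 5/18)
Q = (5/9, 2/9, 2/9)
0.1577 bits

KL divergence: D_KL(P||Q) = Σ p(x) log(p(x)/q(x))

Computing term by term:
  x=0: 1/3 × log_2[(1/3)/(5/9)] = 1/3 × -0.7370 = -0.2457
  x=1: 7/18 × log_2[(7/18)/(2/9)] = 7/18 × 0.8074 = 0.3140
  x=2: 5/18 × log_2[(5/18)/(2/9)] = 5/18 × 0.3219 = 0.0894

D_KL(P||Q) = 0.1577 bits

Note: KL divergence is always non-negative and equals 0 iff P = Q.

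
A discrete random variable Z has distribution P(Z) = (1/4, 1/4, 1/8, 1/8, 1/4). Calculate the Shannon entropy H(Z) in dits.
0.6773 dits

Shannon entropy is H(X) = -Σ p(x) log p(x).

For P = (1/4, 1/4, 1/8, 1/8, 1/4):
H = -1/4 × log_10(1/4) -1/4 × log_10(1/4) -1/8 × log_10(1/8) -1/8 × log_10(1/8) -1/4 × log_10(1/4)
H = 0.6773 dits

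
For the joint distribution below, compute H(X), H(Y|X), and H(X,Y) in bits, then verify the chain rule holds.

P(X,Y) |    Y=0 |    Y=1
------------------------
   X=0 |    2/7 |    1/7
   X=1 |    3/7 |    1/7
H(X,Y) = 1.8424, H(X) = 0.9852, H(Y|X) = 0.8571 (all in bits)

Chain rule: H(X,Y) = H(X) + H(Y|X)

Left side — joint entropy directly:
H(X,Y) = -Σ p(x,y) log p(x,y) = 1.8424 bits

Right side — compute H(Y|X) from the conditional distributions:
P(X) = (3/7, 4/7), so H(X) = 0.9852 bits
H(Y|X) = Σ_x P(X=x) · H(Y|X=x):
  P(Y|X=0) = (2/3, 1/3), H(Y|X=0) = 0.9183, weight P(X=0) = 3/7
  P(Y|X=1) = (3/4, 1/4), H(Y|X=1) = 0.8113, weight P(X=1) = 4/7
H(Y|X) = 0.8571 bits

H(X) + H(Y|X) = 0.9852 + 0.8571 = 1.8424 bits

Both sides equal 1.8424 bits. ✓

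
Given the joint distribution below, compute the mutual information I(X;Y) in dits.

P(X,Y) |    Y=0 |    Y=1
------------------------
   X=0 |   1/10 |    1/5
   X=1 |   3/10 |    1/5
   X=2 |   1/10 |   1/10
0.0118 dits

Mutual information: I(X;Y) = H(X) + H(Y) - H(X,Y)

Marginals:
P(X) = (3/10, 1/2, 1/5), H(X) = 0.4472 dits
P(Y) = (1/2, 1/2), H(Y) = 0.3010 dits

Joint entropy: H(X,Y) = 0.7365 dits

I(X;Y) = 0.4472 + 0.3010 - 0.7365 = 0.0118 dits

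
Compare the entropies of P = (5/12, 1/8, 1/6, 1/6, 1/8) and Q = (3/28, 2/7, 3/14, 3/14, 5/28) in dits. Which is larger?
Q

Computing entropies in dits:
H(P) = 0.6436
H(Q) = 0.6797

Distribution Q has higher entropy.

Intuition: The distribution closer to uniform (more spread out) has higher entropy.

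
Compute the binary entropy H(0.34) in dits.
0.2784 dits

The binary entropy function is:
H(p) = -p log(p) - (1-p) log(1-p)

H(0.34) = -0.34 × log_10(0.34) - 0.66 × log_10(0.66)
H(0.34) = 0.2784 dits

Note: Binary entropy is maximized at p=0.5 (H=1 bit) and minimized at p=0 or p=1 (H=0).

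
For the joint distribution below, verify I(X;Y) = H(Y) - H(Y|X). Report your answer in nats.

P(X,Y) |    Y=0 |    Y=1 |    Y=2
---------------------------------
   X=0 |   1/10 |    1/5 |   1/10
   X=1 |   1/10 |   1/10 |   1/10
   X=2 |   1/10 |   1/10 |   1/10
I(X;Y) = 0.0138 nats

Mutual information has multiple equivalent forms:
- I(X;Y) = H(X) - H(X|Y)
- I(X;Y) = H(Y) - H(Y|X)
- I(X;Y) = H(X) + H(Y) - H(X,Y)

Computing all quantities:
H(X) = 1.0889, H(Y) = 1.0889, H(X,Y) = 2.1640
H(X|Y) = 1.0751, H(Y|X) = 1.0751

Verification:
H(X) - H(X|Y) = 1.0889 - 1.0751 = 0.0138
H(Y) - H(Y|X) = 1.0889 - 1.0751 = 0.0138
H(X) + H(Y) - H(X,Y) = 1.0889 + 1.0889 - 2.1640 = 0.0138

All forms give I(X;Y) = 0.0138 nats. ✓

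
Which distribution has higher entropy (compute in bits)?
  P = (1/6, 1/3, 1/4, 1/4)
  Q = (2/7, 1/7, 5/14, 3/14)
P

Computing entropies in bits:
H(P) = 1.9591
H(Q) = 1.9242

Distribution P has higher entropy.

Intuition: The distribution closer to uniform (more spread out) has higher entropy.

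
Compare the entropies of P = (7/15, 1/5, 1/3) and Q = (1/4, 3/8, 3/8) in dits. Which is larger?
Q

Computing entropies in dits:
H(P) = 0.4533
H(Q) = 0.4700

Distribution Q has higher entropy.

Intuition: The distribution closer to uniform (more spread out) has higher entropy.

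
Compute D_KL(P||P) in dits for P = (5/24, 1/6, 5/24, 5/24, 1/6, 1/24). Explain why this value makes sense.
0.0000 dits

KL divergence satisfies the Gibbs inequality: D_KL(P||Q) ≥ 0 for all distributions P, Q.

D_KL(P||Q) = Σ p(x) log(p(x)/q(x))
Each term is p(x) × log_10(p(x)/p(x)) = p(x) × log_10(1) = 0, so the sum is 0.
D_KL(P||Q) = 0.0000 dits

When P = Q, the KL divergence is exactly 0, as there is no 'divergence' between identical distributions.

This non-negativity is a fundamental property: relative entropy cannot be negative because it measures how different Q is from P.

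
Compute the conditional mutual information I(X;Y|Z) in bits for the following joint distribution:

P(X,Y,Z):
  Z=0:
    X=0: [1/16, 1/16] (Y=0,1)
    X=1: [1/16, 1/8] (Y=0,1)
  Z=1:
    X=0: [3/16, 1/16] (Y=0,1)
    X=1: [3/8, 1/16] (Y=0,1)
0.0148 bits

Conditional mutual information: I(X;Y|Z) = H(X|Z) + H(Y|Z) - H(X,Y|Z)

H(Z) = 0.8960
H(X,Z) = 1.8496 → H(X|Z) = 0.9536
H(Y,Z) = 1.6697 → H(Y|Z) = 0.7737
H(X,Y,Z) = 2.6085 → H(X,Y|Z) = 1.7124

I(X;Y|Z) = 0.9536 + 0.7737 - 1.7124 = 0.0148 bits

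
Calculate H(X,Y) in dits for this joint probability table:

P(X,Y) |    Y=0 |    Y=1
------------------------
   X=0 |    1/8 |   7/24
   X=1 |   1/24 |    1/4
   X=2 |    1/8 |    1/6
0.7196 dits

Joint entropy is H(X,Y) = -Σ_{x,y} p(x,y) log p(x,y).

Summing over all non-zero entries:
H(X,Y) = -[1/8·log_10(1/8) + 7/24·log_10(7/24) + 1/24·log_10(1/24) + 1/4·log_10(1/4) + 1/8·log_10(1/8) + 1/6·log_10(1/6)]
H(X,Y) = 0.7196 dits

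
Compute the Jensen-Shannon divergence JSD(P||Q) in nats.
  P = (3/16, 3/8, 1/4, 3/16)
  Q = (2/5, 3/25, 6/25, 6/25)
0.0558 nats

Jensen-Shannon divergence is:
JSD(P||Q) = 0.5 × D_KL(P||M) + 0.5 × D_KL(Q||M)
where M = 0.5 × (P + Q) is the mixture distribution.

M = 0.5 × (3/16, 3/8, 1/4, 3/16) + 0.5 × (2/5, 3/25, 6/25, 6/25) = (0.29375, 0.2475, 0.245, 0.21375)

D_KL(P||M) = 0.0521 nats
D_KL(Q||M) = 0.0595 nats

JSD(P||Q) = 0.5 × 0.0521 + 0.5 × 0.0595 = 0.0558 nats

Unlike KL divergence, JSD is symmetric and bounded: 0 ≤ JSD ≤ log(2).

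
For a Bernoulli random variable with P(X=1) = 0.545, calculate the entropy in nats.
0.6891 nats

The binary entropy function is:
H(p) = -p log(p) - (1-p) log(1-p)

H(0.545) = -0.545 × log_e(0.545) - 0.455 × log_e(0.455)
H(0.545) = 0.6891 nats

Note: Binary entropy is maximized at p=0.5 (H=1 bit) and minimized at p=0 or p=1 (H=0).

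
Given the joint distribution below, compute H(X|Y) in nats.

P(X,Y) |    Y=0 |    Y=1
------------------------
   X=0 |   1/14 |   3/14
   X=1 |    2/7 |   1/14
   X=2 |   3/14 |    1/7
0.9902 nats

Using the chain rule: H(X|Y) = H(X,Y) - H(Y)

First, compute H(X,Y) = 1.6731 nats

Marginal P(Y) = (4/7, 3/7)
H(Y) = 0.6829 nats

H(X|Y) = H(X,Y) - H(Y) = 1.6731 - 0.6829 = 0.9902 nats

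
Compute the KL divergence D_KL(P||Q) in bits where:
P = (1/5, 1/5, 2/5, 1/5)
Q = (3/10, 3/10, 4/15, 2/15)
0.1170 bits

KL divergence: D_KL(P||Q) = Σ p(x) log(p(x)/q(x))

Computing term by term:
  x=0: 1/5 × log_2[(1/5)/(3/10)] = 1/5 × -0.5850 = -0.1170
  x=1: 1/5 × log_2[(1/5)/(3/10)] = 1/5 × -0.5850 = -0.1170
  x=2: 2/5 × log_2[(2/5)/(4/15)] = 2/5 × 0.5850 = 0.2340
  x=3: 1/5 × log_2[(1/5)/(2/15)] = 1/5 × 0.5850 = 0.1170

D_KL(P||Q) = 0.1170 bits

Note: KL divergence is always non-negative and equals 0 iff P = Q.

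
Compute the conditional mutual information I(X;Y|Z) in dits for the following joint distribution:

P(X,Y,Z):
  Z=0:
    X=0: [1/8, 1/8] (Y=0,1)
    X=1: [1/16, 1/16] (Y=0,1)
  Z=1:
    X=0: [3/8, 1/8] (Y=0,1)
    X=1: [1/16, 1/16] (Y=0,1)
0.0061 dits

Conditional mutual information: I(X;Y|Z) = H(X|Z) + H(Y|Z) - H(X,Y|Z)

H(Z) = 0.2873
H(X,Z) = 0.5268 → H(X|Z) = 0.2395
H(Y,Z) = 0.5660 → H(Y|Z) = 0.2787
H(X,Y,Z) = 0.7994 → H(X,Y|Z) = 0.5121

I(X;Y|Z) = 0.2395 + 0.2787 - 0.5121 = 0.0061 dits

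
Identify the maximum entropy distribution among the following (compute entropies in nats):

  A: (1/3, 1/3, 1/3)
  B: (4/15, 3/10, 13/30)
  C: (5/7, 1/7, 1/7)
A

For a discrete distribution over n outcomes, entropy is maximized by the uniform distribution.

Computing entropies:
H(A) = 1.0986 nats
H(B) = 1.0760 nats
H(C) = 0.7963 nats

The uniform distribution (where all probabilities equal 1/3) achieves the maximum entropy of log_e(3) = 1.0986 nats.

Distribution A has the highest entropy.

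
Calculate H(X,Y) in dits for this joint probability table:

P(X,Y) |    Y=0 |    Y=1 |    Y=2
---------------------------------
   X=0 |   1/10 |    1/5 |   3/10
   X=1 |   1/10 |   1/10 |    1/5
0.7365 dits

Joint entropy is H(X,Y) = -Σ_{x,y} p(x,y) log p(x,y).

Summing over all non-zero entries:
H(X,Y) = -[1/10·log_10(1/10) + 1/5·log_10(1/5) + 3/10·log_10(3/10) + 1/10·log_10(1/10) + 1/10·log_10(1/10) + 1/5·log_10(1/5)]
H(X,Y) = 0.7365 dits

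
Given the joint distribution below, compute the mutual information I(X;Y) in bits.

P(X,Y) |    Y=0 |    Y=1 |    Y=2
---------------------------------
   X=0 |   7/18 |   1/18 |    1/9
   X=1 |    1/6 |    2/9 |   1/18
0.1479 bits

Mutual information: I(X;Y) = H(X) + H(Y) - H(X,Y)

Marginals:
P(X) = (5/9, 4/9), H(X) = 0.9911 bits
P(Y) = (5/9, 5/18, 1/6), H(Y) = 1.4153 bits

Joint entropy: H(X,Y) = 2.2585 bits

I(X;Y) = 0.9911 + 1.4153 - 2.2585 = 0.1479 bits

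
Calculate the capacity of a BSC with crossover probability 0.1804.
0.3190 bits

For a binary symmetric channel (BSC) with error probability p:
Capacity C = 1 - H(p) bits per symbol

where H(p) = -p log₂(p) - (1-p) log₂(1-p) is the binary entropy function.

H(0.1804) = 0.6810 bits
C = 1 - 0.6810 = 0.3190 bits per symbol

This means we can reliably transmit up to 0.3190 bits of information per channel use.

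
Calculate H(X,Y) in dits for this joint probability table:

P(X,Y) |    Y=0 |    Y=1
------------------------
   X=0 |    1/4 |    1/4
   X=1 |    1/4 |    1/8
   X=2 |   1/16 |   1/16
0.7149 dits

Joint entropy is H(X,Y) = -Σ_{x,y} p(x,y) log p(x,y).

Summing over all non-zero entries:
H(X,Y) = -[1/4·log_10(1/4) + 1/4·log_10(1/4) + 1/4·log_10(1/4) + 1/8·log_10(1/8) + 1/16·log_10(1/16) + 1/16·log_10(1/16)]
H(X,Y) = 0.7149 dits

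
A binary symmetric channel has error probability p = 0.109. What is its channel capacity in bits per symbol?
0.5031 bits

For a binary symmetric channel (BSC) with error probability p:
Capacity C = 1 - H(p) bits per symbol

where H(p) = -p log₂(p) - (1-p) log₂(1-p) is the binary entropy function.

H(0.109) = 0.4969 bits
C = 1 - 0.4969 = 0.5031 bits per symbol

This means we can reliably transmit up to 0.5031 bits of information per channel use.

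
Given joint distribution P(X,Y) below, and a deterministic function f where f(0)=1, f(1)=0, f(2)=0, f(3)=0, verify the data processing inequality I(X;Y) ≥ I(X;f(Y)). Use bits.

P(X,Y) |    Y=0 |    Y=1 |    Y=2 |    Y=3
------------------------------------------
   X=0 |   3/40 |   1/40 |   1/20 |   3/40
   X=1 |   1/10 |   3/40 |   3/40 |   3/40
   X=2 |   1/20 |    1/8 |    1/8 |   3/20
I(X;Y) = 0.0597, I(X;f(Y)) = 0.0467, inequality holds: 0.0597 ≥ 0.0467

Data Processing Inequality: For any Markov chain X → Y → Z, we have I(X;Y) ≥ I(X;Z).

Here Z = f(Y) is a deterministic function of Y, forming X → Y → Z.

Original I(X;Y) = 0.0597 bits

After applying f:
P(X,Z) where Z=f(Y):
- P(X,Z=0) = P(X,Y=1) + P(X,Y=2) + P(X,Y=3)
- P(X,Z=1) = P(X,Y=0)

I(X;Z) = I(X;f(Y)) = 0.0467 bits

Verification: 0.0597 ≥ 0.0467 ✓

Information cannot be created by processing; the function f can only lose information about X.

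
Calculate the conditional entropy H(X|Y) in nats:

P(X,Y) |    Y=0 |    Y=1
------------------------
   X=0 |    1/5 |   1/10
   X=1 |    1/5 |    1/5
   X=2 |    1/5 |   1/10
1.0751 nats

Using the chain rule: H(X|Y) = H(X,Y) - H(Y)

First, compute H(X,Y) = 1.7481 nats

Marginal P(Y) = (3/5, 2/5)
H(Y) = 0.6730 nats

H(X|Y) = H(X,Y) - H(Y) = 1.7481 - 0.6730 = 1.0751 nats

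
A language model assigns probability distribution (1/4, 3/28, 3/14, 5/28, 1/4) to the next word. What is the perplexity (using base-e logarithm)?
4.8076

Perplexity is e^H (or exp(H) for natural log).

First, H = -Σ p log p = 1.5702 nats
Perplexity = e^1.5702 = 4.8076

Interpretation: The model's uncertainty is equivalent to choosing uniformly among 4.8 options.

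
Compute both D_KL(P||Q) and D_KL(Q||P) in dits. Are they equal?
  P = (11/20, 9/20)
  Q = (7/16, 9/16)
D_KL(P||Q) = 0.0111, D_KL(Q||P) = 0.0110

KL divergence is not symmetric: D_KL(P||Q) ≠ D_KL(Q||P) in general.

D_KL(P||Q) = 0.0111 dits
D_KL(Q||P) = 0.0110 dits

No, they are not equal!

This asymmetry is why KL divergence is not a true distance metric.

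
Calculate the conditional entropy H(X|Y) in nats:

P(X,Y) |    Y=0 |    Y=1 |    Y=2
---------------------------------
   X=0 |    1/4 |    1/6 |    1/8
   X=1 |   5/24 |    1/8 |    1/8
0.6883 nats

Using the chain rule: H(X|Y) = H(X,Y) - H(Y)

First, compute H(X,Y) = 1.7518 nats

Marginal P(Y) = (11/24, 7/24, 1/4)
H(Y) = 1.0635 nats

H(X|Y) = H(X,Y) - H(Y) = 1.7518 - 1.0635 = 0.6883 nats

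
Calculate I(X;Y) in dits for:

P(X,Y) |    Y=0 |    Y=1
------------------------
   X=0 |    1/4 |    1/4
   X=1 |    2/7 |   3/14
0.0011 dits

Mutual information: I(X;Y) = H(X) + H(Y) - H(X,Y)

Marginals:
P(X) = (1/2, 1/2), H(X) = 0.3010 dits
P(Y) = (15/28, 13/28), H(Y) = 0.2999 dits

Joint entropy: H(X,Y) = 0.5998 dits

I(X;Y) = 0.3010 + 0.2999 - 0.5998 = 0.0011 dits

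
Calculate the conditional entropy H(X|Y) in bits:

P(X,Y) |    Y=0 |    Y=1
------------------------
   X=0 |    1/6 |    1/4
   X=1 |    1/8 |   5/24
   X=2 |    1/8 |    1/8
1.5474 bits

Using the chain rule: H(X|Y) = H(X,Y) - H(Y)

First, compute H(X,Y) = 2.5273 bits

Marginal P(Y) = (5/12, 7/12)
H(Y) = 0.9799 bits

H(X|Y) = H(X,Y) - H(Y) = 2.5273 - 0.9799 = 1.5474 bits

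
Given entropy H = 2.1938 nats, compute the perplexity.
8.9692

Perplexity is e^H (or exp(H) for natural log).

H = 2.1938 nats
Perplexity = e^2.1938 = 8.9692

Interpretation: The model's uncertainty is equivalent to choosing uniformly among 9.0 options.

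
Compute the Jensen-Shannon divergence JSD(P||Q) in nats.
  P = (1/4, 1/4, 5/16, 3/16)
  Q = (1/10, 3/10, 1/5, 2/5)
0.0436 nats

Jensen-Shannon divergence is:
JSD(P||Q) = 0.5 × D_KL(P||M) + 0.5 × D_KL(Q||M)
where M = 0.5 × (P + Q) is the mixture distribution.

M = 0.5 × (1/4, 1/4, 5/16, 3/16) + 0.5 × (1/10, 3/10, 1/5, 2/5) = (7/40, 11/40, 0.25625, 0.29375)

D_KL(P||M) = 0.0432 nats
D_KL(Q||M) = 0.0441 nats

JSD(P||Q) = 0.5 × 0.0432 + 0.5 × 0.0441 = 0.0436 nats

Unlike KL divergence, JSD is symmetric and bounded: 0 ≤ JSD ≤ log(2).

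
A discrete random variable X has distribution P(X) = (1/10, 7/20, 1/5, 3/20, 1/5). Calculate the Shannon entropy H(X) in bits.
2.2016 bits

Shannon entropy is H(X) = -Σ p(x) log p(x).

For P = (1/10, 7/20, 1/5, 3/20, 1/5):
H = -1/10 × log_2(1/10) -7/20 × log_2(7/20) -1/5 × log_2(1/5) -3/20 × log_2(3/20) -1/5 × log_2(1/5)
H = 2.2016 bits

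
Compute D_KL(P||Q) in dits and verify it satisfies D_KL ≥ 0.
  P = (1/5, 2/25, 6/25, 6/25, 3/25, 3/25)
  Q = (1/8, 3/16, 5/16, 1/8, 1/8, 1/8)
0.0475 dits

KL divergence satisfies the Gibbs inequality: D_KL(P||Q) ≥ 0 for all distributions P, Q.

D_KL(P||Q) = Σ p(x) log(p(x)/q(x))
Term by term:
  x=0: 1/5 × log_10[(1/5)/(1/8)] = 0.0408
  x=1: 2/25 × log_10[(2/25)/(3/16)] = -0.0296
  x=2: 6/25 × log_10[(6/25)/(5/16)] = -0.0275
  x=3: 6/25 × log_10[(6/25)/(1/8)] = 0.0680
  x=4: 3/25 × log_10[(3/25)/(1/8)] = -0.0021
  x=5: 3/25 × log_10[(3/25)/(1/8)] = -0.0021
D_KL(P||Q) = 0.0475 dits

D_KL(P||Q) = 0.0475 ≥ 0 ✓

This non-negativity is a fundamental property: relative entropy cannot be negative because it measures how different Q is from P.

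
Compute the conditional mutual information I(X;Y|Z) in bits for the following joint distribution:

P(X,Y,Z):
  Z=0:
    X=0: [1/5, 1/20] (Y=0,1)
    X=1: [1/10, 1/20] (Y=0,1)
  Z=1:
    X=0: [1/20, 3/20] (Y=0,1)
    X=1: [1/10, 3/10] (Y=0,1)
0.0063 bits

Conditional mutual information: I(X;Y|Z) = H(X|Z) + H(Y|Z) - H(X,Y|Z)

H(Z) = 0.9710
H(X,Z) = 1.9037 → H(X|Z) = 0.9328
H(Y,Z) = 1.7822 → H(Y|Z) = 0.8113
H(X,Y,Z) = 2.7087 → H(X,Y|Z) = 1.7377

I(X;Y|Z) = 0.9328 + 0.8113 - 1.7377 = 0.0063 bits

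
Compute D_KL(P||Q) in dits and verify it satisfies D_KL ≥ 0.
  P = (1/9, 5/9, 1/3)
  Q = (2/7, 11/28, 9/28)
0.0433 dits

KL divergence satisfies the Gibbs inequality: D_KL(P||Q) ≥ 0 for all distributions P, Q.

D_KL(P||Q) = Σ p(x) log(p(x)/q(x))
Term by term:
  x=0: 1/9 × log_10[(1/9)/(2/7)] = -0.0456
  x=1: 5/9 × log_10[(5/9)/(11/28)] = 0.0836
  x=2: 1/3 × log_10[(1/3)/(9/28)] = 0.0053
D_KL(P||Q) = 0.0433 dits

D_KL(P||Q) = 0.0433 ≥ 0 ✓

This non-negativity is a fundamental property: relative entropy cannot be negative because it measures how different Q is from P.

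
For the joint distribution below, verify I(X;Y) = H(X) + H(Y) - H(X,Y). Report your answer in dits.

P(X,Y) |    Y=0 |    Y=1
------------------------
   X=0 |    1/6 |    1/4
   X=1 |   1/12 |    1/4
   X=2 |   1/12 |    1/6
I(X;Y) = 0.0041 dits

Mutual information has multiple equivalent forms:
- I(X;Y) = H(X) - H(X|Y)
- I(X;Y) = H(Y) - H(Y|X)
- I(X;Y) = H(X) + H(Y) - H(X,Y)

Computing all quantities:
H(X) = 0.4680, H(Y) = 0.2764, H(X,Y) = 0.7403
H(X|Y) = 0.4638, H(Y|X) = 0.2723

Verification:
H(X) - H(X|Y) = 0.4680 - 0.4638 = 0.0041
H(Y) - H(Y|X) = 0.2764 - 0.2723 = 0.0041
H(X) + H(Y) - H(X,Y) = 0.4680 + 0.2764 - 0.7403 = 0.0041

All forms give I(X;Y) = 0.0041 dits. ✓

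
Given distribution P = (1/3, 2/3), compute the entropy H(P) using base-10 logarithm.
0.2764 dits

Shannon entropy is H(X) = -Σ p(x) log p(x).

For P = (1/3, 2/3):
H = -1/3 × log_10(1/3) -2/3 × log_10(2/3)
H = 0.2764 dits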